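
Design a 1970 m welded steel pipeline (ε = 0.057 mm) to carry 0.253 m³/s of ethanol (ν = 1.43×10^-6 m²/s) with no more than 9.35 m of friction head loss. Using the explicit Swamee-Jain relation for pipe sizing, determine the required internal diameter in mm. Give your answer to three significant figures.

Swamee-Jain (Type III): D = 0.66·[ε^1.25·(LQ²/(gh_f))^4.75 + ν·Q^9.4·(L/(gh_f))^5.2]^0.04
LQ²/(gh_f) = 1.375; L/(gh_f) = 21.48
Term 1 = ε^1.25·(…)^4.75 = 2.25×10^-5; Term 2 = ν·Q^9.4·(…)^5.2 = 2.96×10^-5
D = 0.66·(2.25×10^-5 + 2.96×10^-5)^0.04 = 0.4448 m = 445 mm
Check: V = 1.63 m/s, Re = 5.06×10^5, f = 0.01477, h_f = 8.83 m ≈ 9.35 m ✓

D ≈ 445 mm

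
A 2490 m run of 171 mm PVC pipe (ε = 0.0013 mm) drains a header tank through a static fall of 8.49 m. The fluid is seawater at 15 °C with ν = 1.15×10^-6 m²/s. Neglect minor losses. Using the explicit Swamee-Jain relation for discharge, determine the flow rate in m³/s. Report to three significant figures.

Swamee-Jain (Type II): Q = -0.965·√(gD⁵h_f/L)·ln[ε/(3.7D) + √(3.17ν²L/(gD³h_f))]
√(gD⁵h_f/L) = √(9.81·0.171⁵·8.49/2490) = 0.002211
ε/(3.7D) = 2.05×10^-6; √(3.17ν²L/(gD³h_f)) = 1.58×10^-4
Q = -0.965·0.002211·ln(1.604×10^-4) = 0.01865 m³/s
Check: V = 0.812 m/s, Re = 1.21×10^5, f = 0.01723, h_f = 8.43 m ≈ 8.49 m ✓

Q ≈ 0.0186 m³/s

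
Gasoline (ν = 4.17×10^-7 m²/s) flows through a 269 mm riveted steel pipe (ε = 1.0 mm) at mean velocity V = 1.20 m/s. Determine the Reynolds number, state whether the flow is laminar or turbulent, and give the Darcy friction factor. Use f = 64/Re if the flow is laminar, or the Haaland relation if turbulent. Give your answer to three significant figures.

Re ≈ 7.74×10^5; turbulent; f ≈ 0.0280

Re = VD/ν = 1.200·0.269/4.17×10^-7 = 7.74×10^5
Re > 4000 → turbulent; ε/D = 0.00372
Haaland: f = 0.02801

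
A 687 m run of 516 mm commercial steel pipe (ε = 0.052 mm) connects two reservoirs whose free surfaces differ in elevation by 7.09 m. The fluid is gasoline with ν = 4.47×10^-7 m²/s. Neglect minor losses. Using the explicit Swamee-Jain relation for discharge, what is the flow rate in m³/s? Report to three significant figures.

Q ≈ 0.604 m³/s

Swamee-Jain (Type II): Q = -0.965·√(gD⁵h_f/L)·ln[ε/(3.7D) + √(3.17ν²L/(gD³h_f))]
√(gD⁵h_f/L) = √(9.81·0.516⁵·7.09/687) = 0.06086
ε/(3.7D) = 2.72×10^-5; √(3.17ν²L/(gD³h_f)) = 6.75×10^-6
Q = -0.965·0.06086·ln(3.398×10^-5) = 0.6043 m³/s
Check: V = 2.89 m/s, Re = 3.34×10^6, f = 0.01259, h_f = 7.13 m ≈ 7.09 m ✓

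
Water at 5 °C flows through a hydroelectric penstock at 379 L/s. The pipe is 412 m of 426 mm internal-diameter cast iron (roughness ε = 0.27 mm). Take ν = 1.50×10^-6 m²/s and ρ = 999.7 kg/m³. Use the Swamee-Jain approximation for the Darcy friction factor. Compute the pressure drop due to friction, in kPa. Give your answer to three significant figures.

Δp ≈ 62.5 kPa

V = 4Q/(πD²) = 4·0.379/(π·0.426²) = 2.659 m/s
Re = VD/ν = 2.659·0.426/1.50×10^-6 = 7.55×10^5 → turbulent
ε/D = 0.27/426 = 6.34×10^-4
Swamee-Jain: f = 0.01829
h_f = f(L/D)V²/(2g) = 0.01829·(412/0.426)·2.659²/(2·9.81) = 6.374 m
Δp = ρg·h_f = 999.7·9.81·6.374 = 62.51 kPa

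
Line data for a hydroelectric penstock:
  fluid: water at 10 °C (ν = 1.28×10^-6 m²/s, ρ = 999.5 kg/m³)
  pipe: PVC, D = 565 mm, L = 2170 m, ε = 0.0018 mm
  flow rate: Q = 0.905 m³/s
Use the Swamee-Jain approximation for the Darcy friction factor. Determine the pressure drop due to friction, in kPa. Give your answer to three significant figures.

V = 4Q/(πD²) = 4·0.905/(π·0.565²) = 3.610 m/s
Re = VD/ν = 3.610·0.565/1.28×10^-6 = 1.59×10^6 → turbulent
ε/D = 0.0018/565 = 3.19×10^-6
Swamee-Jain: f = 0.01086
h_f = f(L/D)V²/(2g) = 0.01086·(2170/0.565)·3.610²/(2·9.81) = 27.69 m
Δp = ρg·h_f = 999.5·9.81·27.69 = 271.5 kPa

Δp ≈ 271 kPa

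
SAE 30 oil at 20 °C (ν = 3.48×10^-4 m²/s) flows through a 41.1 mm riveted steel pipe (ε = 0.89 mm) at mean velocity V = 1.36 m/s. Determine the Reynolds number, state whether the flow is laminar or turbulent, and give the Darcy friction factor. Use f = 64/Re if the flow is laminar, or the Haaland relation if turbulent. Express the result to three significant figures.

Re ≈ 161; laminar; f = 64/Re ≈ 0.398

Re = VD/ν = 1.360·0.0411/3.48×10^-4 = 161
Re < 2300 → laminar → f = 64/Re = 0.3985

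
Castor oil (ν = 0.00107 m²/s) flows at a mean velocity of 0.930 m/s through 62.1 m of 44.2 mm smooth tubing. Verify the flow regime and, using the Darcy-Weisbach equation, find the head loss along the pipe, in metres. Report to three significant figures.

Re = VD/ν = 0.930·0.04420/0.00107 = 38.4 → laminar (Re < 2300)
f = 64/Re = 1.666
h_f = f(L/D)V²/(2g) = 1.666·(62.1/0.04420)·0.930²/(2·9.81) = 103.2 m

h_f ≈ 103 m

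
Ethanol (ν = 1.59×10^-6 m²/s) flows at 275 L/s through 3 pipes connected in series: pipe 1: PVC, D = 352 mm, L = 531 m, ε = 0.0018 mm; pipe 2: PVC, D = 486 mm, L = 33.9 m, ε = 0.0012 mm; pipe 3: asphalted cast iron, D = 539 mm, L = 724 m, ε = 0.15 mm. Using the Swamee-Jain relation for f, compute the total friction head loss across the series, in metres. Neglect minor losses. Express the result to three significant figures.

Pipe 1: V = 2.826 m/s, Re = 6.26×10^5, ε/D = 5.11×10^-6, f = 0.01268, h_1 = f(L/D)V²/2g = 7.783 m
Pipe 2: V = 1.482 m/s, Re = 4.53×10^5, ε/D = 2.47×10^-6, f = 0.01336, h_2 = f(L/D)V²/2g = 0.1044 m
Pipe 3: V = 1.205 m/s, Re = 4.09×10^5, ε/D = 2.78×10^-4, f = 0.01645, h_3 = f(L/D)V²/2g = 1.636 m
Series → Q common, losses add: H = Σh = 9.524 m

H ≈ 9.52 m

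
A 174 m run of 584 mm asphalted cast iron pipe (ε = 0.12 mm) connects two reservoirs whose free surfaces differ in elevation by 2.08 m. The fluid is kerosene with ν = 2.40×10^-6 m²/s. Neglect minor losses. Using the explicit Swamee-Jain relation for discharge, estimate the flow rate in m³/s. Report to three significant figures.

Swamee-Jain (Type II): Q = -0.965·√(gD⁵h_f/L)·ln[ε/(3.7D) + √(3.17ν²L/(gD³h_f))]
√(gD⁵h_f/L) = √(9.81·0.584⁵·2.08/174) = 0.08925
ε/(3.7D) = 5.55×10^-5; √(3.17ν²L/(gD³h_f)) = 2.80×10^-5
Q = -0.965·0.08925·ln(8.349×10^-5) = 0.8088 m³/s
Check: V = 3.02 m/s, Re = 7.35×10^5, f = 0.01511, h_f = 2.09 m ≈ 2.08 m ✓

Q ≈ 0.809 m³/s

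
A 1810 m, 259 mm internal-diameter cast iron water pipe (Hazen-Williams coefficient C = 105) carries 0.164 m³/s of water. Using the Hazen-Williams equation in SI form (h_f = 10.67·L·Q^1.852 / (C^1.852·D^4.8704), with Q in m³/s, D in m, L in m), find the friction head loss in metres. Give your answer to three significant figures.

h_f ≈ 88.3 m

h_f = 10.67·1810·0.164^1.852 / (105^1.852·0.259^4.8704) = 88.30 m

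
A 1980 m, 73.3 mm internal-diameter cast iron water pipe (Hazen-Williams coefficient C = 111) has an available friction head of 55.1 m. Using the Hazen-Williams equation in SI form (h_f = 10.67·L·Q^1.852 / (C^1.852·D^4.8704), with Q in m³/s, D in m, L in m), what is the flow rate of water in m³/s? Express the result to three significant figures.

Rearranging: Q = [h_f·C^1.852·D^4.8704 / (10.67·L)]^(1/1.852)
Q = [55.1·111^1.852·0.0733^4.8704 / (10.67·1980)]^0.540 = 0.004631 m³/s

Q ≈ 0.00463 m³/s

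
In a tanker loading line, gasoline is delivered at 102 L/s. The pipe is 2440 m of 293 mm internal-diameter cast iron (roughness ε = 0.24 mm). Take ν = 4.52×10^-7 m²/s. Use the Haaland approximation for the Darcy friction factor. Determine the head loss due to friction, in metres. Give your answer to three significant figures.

V = 4Q/(πD²) = 4·0.102/(π·0.293²) = 1.513 m/s
Re = VD/ν = 1.513·0.293/4.52×10^-7 = 9.81×10^5 → turbulent
ε/D = 0.24/293 = 8.19×10^-4
Haaland: f = 0.01907
h_f = f(L/D)V²/(2g) = 0.01907·(2440/0.293)·1.513²/(2·9.81) = 18.52 m

h_f ≈ 18.5 m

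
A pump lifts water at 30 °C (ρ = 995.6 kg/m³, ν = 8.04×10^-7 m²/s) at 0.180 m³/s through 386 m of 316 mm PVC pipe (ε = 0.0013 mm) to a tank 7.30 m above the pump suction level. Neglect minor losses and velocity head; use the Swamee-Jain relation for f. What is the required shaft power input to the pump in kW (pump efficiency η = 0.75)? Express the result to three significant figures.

V = 4Q/(πD²) = 2.295 m/s; Re = 9.02×10^5; ε/D = 4.11×10^-6; f = 0.01191
h_f = f(L/D)V²/2g = 3.905 m
Total head H = z + h_f = 7.30 + 3.905 = 11.21 m
P_hyd = ρgQH = 995.6·9.81·0.180·11.21 = 19.70 kW
P_shaft = P_hyd/η = 19.70/0.75 = 26.27 kW

P_shaft ≈ 26.3 kW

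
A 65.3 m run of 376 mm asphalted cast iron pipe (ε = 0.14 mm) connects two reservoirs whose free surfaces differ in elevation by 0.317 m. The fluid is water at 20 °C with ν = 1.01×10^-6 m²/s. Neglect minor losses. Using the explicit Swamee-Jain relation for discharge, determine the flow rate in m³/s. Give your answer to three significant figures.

Q ≈ 0.162 m³/s

Swamee-Jain (Type II): Q = -0.965·√(gD⁵h_f/L)·ln[ε/(3.7D) + √(3.17ν²L/(gD³h_f))]
√(gD⁵h_f/L) = √(9.81·0.376⁵·0.317/65.3) = 0.01892
ε/(3.7D) = 1.01×10^-4; √(3.17ν²L/(gD³h_f)) = 3.57×10^-5
Q = -0.965·0.01892·ln(1.364×10^-4) = 0.1625 m³/s
Check: V = 1.46 m/s, Re = 5.45×10^5, f = 0.01684, h_f = 0.319 m ≈ 0.317 m ✓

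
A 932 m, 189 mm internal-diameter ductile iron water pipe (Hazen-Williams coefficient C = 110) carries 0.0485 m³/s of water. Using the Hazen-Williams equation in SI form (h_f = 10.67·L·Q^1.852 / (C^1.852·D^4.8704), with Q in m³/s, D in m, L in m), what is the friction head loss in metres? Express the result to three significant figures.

h_f = 10.67·932·0.0485^1.852 / (110^1.852·0.189^4.8704) = 20.27 m

h_f ≈ 20.3 m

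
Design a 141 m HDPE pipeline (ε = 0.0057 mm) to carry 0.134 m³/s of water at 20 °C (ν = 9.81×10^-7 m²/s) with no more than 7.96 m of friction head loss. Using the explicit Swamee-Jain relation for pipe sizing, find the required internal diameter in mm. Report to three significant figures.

Swamee-Jain (Type III): D = 0.66·[ε^1.25·(LQ²/(gh_f))^4.75 + ν·Q^9.4·(L/(gh_f))^5.2]^0.04
LQ²/(gh_f) = 0.03242; L/(gh_f) = 1.806
Term 1 = ε^1.25·(…)^4.75 = 2.35×10^-14; Term 2 = ν·Q^9.4·(…)^5.2 = 1.32×10^-13
D = 0.66·(2.35×10^-14 + 1.32×10^-13)^0.04 = 0.2029 m = 203 mm
Check: V = 4.15 m/s, Re = 8.57×10^5, f = 0.01251, h_f = 7.61 m ≈ 7.96 m ✓

D ≈ 203 mm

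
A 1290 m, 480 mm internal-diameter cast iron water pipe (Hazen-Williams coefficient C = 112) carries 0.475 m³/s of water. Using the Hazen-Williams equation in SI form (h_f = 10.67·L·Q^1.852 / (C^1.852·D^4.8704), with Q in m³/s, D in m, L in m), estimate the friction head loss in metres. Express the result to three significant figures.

h_f ≈ 19.8 m

h_f = 10.67·1290·0.475^1.852 / (112^1.852·0.480^4.8704) = 19.83 m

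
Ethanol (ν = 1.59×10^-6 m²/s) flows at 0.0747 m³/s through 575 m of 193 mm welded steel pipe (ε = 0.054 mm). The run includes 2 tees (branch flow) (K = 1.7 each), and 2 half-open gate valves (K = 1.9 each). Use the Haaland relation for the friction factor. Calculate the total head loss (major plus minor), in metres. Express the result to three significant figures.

V = 4Q/(πD²) = 2.553 m/s; V²/2g = 0.3323 m
Re = 3.10×10^5, ε/D = 2.80×10^-4 → f = 0.01661 (Haaland)
Major: h_f = f(L/D)·V²/2g = 0.01661·2979·0.3323 = 16.44 m
Minor: ΣK = 7.20; h_m = ΣK·V²/2g = 2.393 m
Total H_L = 16.44 + 2.393 = 18.84 m

H_L ≈ 18.8 m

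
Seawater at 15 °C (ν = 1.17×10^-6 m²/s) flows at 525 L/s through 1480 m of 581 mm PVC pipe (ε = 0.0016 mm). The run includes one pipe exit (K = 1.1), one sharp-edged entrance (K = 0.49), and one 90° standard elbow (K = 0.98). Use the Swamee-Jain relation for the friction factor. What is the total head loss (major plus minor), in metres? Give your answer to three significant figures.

V = 4Q/(πD²) = 1.980 m/s; V²/2g = 0.1999 m
Re = 9.83×10^5, ε/D = 2.75×10^-6 → f = 0.01171 (Swamee-Jain)
Major: h_f = f(L/D)·V²/2g = 0.01171·2547·0.1999 = 5.961 m
Minor: ΣK = 2.57; h_m = ΣK·V²/2g = 0.5137 m
Total H_L = 5.961 + 0.5137 = 6.475 m

H_L ≈ 6.47 m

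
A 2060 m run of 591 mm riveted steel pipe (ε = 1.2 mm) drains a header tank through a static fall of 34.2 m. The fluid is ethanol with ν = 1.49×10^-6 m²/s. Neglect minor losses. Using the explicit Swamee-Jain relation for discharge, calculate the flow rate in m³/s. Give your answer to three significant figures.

Q ≈ 0.782 m³/s

Swamee-Jain (Type II): Q = -0.965·√(gD⁵h_f/L)·ln[ε/(3.7D) + √(3.17ν²L/(gD³h_f))]
√(gD⁵h_f/L) = √(9.81·0.591⁵·34.2/2060) = 0.1084
ε/(3.7D) = 5.49×10^-4; √(3.17ν²L/(gD³h_f)) = 1.45×10^-5
Q = -0.965·0.1084·ln(5.632×10^-4) = 0.7824 m³/s
Check: V = 2.85 m/s, Re = 1.13×10^6, f = 0.02375, h_f = 34.3 m ≈ 34.2 m ✓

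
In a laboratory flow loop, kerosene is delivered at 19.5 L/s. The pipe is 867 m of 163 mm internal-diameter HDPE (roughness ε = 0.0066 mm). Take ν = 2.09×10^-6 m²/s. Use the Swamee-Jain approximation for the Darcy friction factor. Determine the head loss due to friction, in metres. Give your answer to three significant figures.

h_f ≈ 4.57 m

V = 4Q/(πD²) = 4·0.0195/(π·0.163²) = 0.9345 m/s
Re = VD/ν = 0.9345·0.163/2.09×10^-6 = 7.29×10^4 → turbulent
ε/D = 0.0066/163 = 4.05×10^-5
Swamee-Jain: f = 0.01931
h_f = f(L/D)V²/(2g) = 0.01931·(867/0.163)·0.9345²/(2·9.81) = 4.571 m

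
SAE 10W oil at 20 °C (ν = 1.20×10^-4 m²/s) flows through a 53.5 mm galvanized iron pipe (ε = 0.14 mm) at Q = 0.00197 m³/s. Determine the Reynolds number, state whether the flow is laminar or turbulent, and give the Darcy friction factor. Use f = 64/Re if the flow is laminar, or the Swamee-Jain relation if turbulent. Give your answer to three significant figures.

Re ≈ 391; laminar; f = 64/Re ≈ 0.164

V = 4Q/(πD²) = 0.8763 m/s
Re = VD/ν = 0.8763·0.0535/1.20×10^-4 = 391
Re < 2300 → laminar → f = 64/Re = 0.1638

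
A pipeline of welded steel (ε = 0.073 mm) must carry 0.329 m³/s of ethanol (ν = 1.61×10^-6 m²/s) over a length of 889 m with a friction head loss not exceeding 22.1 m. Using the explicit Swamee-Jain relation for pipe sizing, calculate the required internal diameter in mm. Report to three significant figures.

D ≈ 357 mm

Swamee-Jain (Type III): D = 0.66·[ε^1.25·(LQ²/(gh_f))^4.75 + ν·Q^9.4·(L/(gh_f))^5.2]^0.04
LQ²/(gh_f) = 0.4438; L/(gh_f) = 4.101
Term 1 = ε^1.25·(…)^4.75 = 1.42×10^-7; Term 2 = ν·Q^9.4·(…)^5.2 = 7.17×10^-8
D = 0.66·(1.42×10^-7 + 7.17×10^-8)^0.04 = 0.3571 m = 357 mm
Check: V = 3.29 m/s, Re = 7.29×10^5, f = 0.01511, h_f = 20.7 m ≈ 22.1 m ✓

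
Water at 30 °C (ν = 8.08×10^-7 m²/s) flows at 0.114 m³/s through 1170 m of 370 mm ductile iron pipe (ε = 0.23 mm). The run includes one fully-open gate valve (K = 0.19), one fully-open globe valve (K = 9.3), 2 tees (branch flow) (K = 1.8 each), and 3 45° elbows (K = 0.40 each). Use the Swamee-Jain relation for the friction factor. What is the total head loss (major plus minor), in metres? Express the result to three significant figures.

V = 4Q/(πD²) = 1.060 m/s; V²/2g = 0.05730 m
Re = 4.86×10^5, ε/D = 6.22×10^-4 → f = 0.01852 (Swamee-Jain)
Major: h_f = f(L/D)·V²/2g = 0.01852·3162·0.05730 = 3.355 m
Minor: ΣK = 14.3; h_m = ΣK·V²/2g = 0.8188 m
Total H_L = 3.355 + 0.8188 = 4.174 m

H_L ≈ 4.17 m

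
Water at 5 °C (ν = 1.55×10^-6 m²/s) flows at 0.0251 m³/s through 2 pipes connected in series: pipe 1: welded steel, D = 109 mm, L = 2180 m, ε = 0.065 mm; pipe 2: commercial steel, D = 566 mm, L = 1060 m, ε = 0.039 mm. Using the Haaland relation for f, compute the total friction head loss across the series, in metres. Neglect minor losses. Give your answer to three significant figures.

Pipe 1: V = 2.690 m/s, Re = 1.89×10^5, ε/D = 5.96×10^-4, f = 0.01921, h_1 = f(L/D)V²/2g = 141.7 m
Pipe 2: V = 0.09976 m/s, Re = 3.64×10^4, ε/D = 6.89×10^-5, f = 0.02243, h_2 = f(L/D)V²/2g = 0.02130 m
Series → Q common, losses add: H = Σh = 141.7 m

H ≈ 142 m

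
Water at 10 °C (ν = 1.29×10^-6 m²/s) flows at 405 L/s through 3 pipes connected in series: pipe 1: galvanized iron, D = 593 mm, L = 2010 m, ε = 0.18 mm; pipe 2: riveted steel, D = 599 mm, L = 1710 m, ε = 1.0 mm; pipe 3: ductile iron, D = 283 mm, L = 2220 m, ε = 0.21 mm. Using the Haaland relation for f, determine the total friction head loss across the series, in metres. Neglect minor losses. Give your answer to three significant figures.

Pipe 1: V = 1.466 m/s, Re = 6.74×10^5, ε/D = 3.04×10^-4, f = 0.01591, h_1 = f(L/D)V²/2g = 5.910 m
Pipe 2: V = 1.437 m/s, Re = 6.67×10^5, ε/D = 0.00167, f = 0.02265, h_2 = f(L/D)V²/2g = 6.809 m
Pipe 3: V = 6.439 m/s, Re = 1.41×10^6, ε/D = 7.42×10^-4, f = 0.01856, h_3 = f(L/D)V²/2g = 307.6 m
Series → Q common, losses add: H = Σh = 320.3 m

H ≈ 320 m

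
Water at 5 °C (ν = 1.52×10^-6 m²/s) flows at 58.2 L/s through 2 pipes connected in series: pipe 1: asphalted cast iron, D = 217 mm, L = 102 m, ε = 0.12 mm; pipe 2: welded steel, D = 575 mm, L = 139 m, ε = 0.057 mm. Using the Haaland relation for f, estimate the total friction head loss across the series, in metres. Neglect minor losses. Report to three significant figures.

H ≈ 1.12 m

Pipe 1: V = 1.574 m/s, Re = 2.25×10^5, ε/D = 5.53×10^-4, f = 0.01874, h_1 = f(L/D)V²/2g = 1.112 m
Pipe 2: V = 0.2241 m/s, Re = 8.48×10^4, ε/D = 9.91×10^-5, f = 0.01885, h_2 = f(L/D)V²/2g = 0.01167 m
Series → Q common, losses add: H = Σh = 1.123 m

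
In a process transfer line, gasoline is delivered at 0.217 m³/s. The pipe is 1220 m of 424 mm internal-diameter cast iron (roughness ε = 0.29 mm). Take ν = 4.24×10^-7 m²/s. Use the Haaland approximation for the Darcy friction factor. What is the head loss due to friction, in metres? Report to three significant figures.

V = 4Q/(πD²) = 4·0.217/(π·0.424²) = 1.537 m/s
Re = VD/ν = 1.537·0.424/4.24×10^-7 = 1.54×10^6 → turbulent
ε/D = 0.29/424 = 6.84×10^-4
Haaland: f = 0.01821
h_f = f(L/D)V²/(2g) = 0.01821·(1220/0.424)·1.537²/(2·9.81) = 6.306 m

h_f ≈ 6.31 m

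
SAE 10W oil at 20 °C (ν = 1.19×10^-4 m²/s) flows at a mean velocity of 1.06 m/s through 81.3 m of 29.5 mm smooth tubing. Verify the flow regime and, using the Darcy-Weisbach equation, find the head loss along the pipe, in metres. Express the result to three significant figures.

h_f ≈ 38.4 m

Re = VD/ν = 1.06·0.02950/1.19×10^-4 = 263 → laminar (Re < 2300)
f = 64/Re = 0.2436
h_f = f(L/D)V²/(2g) = 0.2436·(81.3/0.02950)·1.06²/(2·9.81) = 38.44 m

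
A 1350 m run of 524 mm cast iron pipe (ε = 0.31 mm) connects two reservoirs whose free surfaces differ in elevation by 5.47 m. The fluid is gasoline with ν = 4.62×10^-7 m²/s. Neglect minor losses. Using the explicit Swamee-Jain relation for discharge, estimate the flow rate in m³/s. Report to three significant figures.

Q ≈ 0.332 m³/s

Swamee-Jain (Type II): Q = -0.965·√(gD⁵h_f/L)·ln[ε/(3.7D) + √(3.17ν²L/(gD³h_f))]
√(gD⁵h_f/L) = √(9.81·0.524⁵·5.47/1350) = 0.03963
ε/(3.7D) = 1.60×10^-4; √(3.17ν²L/(gD³h_f)) = 1.09×10^-5
Q = -0.965·0.03963·ln(1.708×10^-4) = 0.3317 m³/s
Check: V = 1.54 m/s, Re = 1.74×10^6, f = 0.01768, h_f = 5.49 m ≈ 5.47 m ✓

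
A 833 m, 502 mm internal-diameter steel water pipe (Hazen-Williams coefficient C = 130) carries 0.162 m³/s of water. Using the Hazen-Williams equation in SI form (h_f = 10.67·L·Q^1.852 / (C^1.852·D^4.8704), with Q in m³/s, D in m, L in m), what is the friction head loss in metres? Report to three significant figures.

h_f = 10.67·833·0.162^1.852 / (130^1.852·0.502^4.8704) = 1.065 m

h_f ≈ 1.07 m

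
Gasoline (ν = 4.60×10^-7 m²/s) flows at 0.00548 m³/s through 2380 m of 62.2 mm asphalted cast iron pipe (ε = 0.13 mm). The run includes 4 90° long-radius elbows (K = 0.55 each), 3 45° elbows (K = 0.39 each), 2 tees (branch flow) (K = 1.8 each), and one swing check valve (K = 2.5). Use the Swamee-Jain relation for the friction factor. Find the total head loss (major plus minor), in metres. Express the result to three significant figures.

V = 4Q/(πD²) = 1.803 m/s; V²/2g = 0.1658 m
Re = 2.44×10^5, ε/D = 0.00209 → f = 0.02457 (Swamee-Jain)
Major: h_f = f(L/D)·V²/2g = 0.02457·38264·0.1658 = 155.9 m
Minor: ΣK = 9.47; h_m = ΣK·V²/2g = 1.570 m
Total H_L = 155.9 + 1.570 = 157.4 m

H_L ≈ 157 m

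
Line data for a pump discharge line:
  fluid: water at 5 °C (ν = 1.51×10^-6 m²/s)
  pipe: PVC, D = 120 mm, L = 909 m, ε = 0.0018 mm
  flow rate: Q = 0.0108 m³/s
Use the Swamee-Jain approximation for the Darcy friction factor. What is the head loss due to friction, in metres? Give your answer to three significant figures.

V = 4Q/(πD²) = 4·0.0108/(π·0.120²) = 0.9549 m/s
Re = VD/ν = 0.9549·0.120/1.51×10^-6 = 7.59×10^4 → turbulent
ε/D = 0.0018/120 = 1.50×10^-5
Swamee-Jain: f = 0.01902
h_f = f(L/D)V²/(2g) = 0.01902·(909/0.120)·0.9549²/(2·9.81) = 6.695 m

h_f ≈ 6.70 m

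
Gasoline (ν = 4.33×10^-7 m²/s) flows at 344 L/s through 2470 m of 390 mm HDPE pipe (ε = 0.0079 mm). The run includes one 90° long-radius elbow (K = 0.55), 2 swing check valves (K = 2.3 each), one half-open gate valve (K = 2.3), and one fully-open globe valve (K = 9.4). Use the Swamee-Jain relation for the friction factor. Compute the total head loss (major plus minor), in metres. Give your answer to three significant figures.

H_L ≈ 35.9 m

V = 4Q/(πD²) = 2.880 m/s; V²/2g = 0.4226 m
Re = 2.59×10^6, ε/D = 2.03×10^-5 → f = 0.01076 (Swamee-Jain)
Major: h_f = f(L/D)·V²/2g = 0.01076·6333·0.4226 = 28.81 m
Minor: ΣK = 16.9; h_m = ΣK·V²/2g = 7.122 m
Total H_L = 28.81 + 7.122 = 35.94 m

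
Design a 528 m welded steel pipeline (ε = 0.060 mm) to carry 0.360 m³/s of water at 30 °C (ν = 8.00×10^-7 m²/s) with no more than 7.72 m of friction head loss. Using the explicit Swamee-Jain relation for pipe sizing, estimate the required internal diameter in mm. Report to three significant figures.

Swamee-Jain (Type III): D = 0.66·[ε^1.25·(LQ²/(gh_f))^4.75 + ν·Q^9.4·(L/(gh_f))^5.2]^0.04
LQ²/(gh_f) = 0.9036; L/(gh_f) = 6.972
Term 1 = ε^1.25·(…)^4.75 = 3.26×10^-6; Term 2 = ν·Q^9.4·(…)^5.2 = 1.31×10^-6
D = 0.66·(3.26×10^-6 + 1.31×10^-6)^0.04 = 0.4036 m = 404 mm
Check: V = 2.81 m/s, Re = 1.42×10^6, f = 0.01387, h_f = 7.32 m ≈ 7.72 m ✓

D ≈ 404 mm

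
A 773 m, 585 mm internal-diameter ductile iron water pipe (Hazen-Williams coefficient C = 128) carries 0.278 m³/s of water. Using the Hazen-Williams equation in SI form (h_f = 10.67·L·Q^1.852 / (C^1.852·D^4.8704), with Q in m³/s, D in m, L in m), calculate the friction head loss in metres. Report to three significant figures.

h_f ≈ 1.31 m

h_f = 10.67·773·0.278^1.852 / (128^1.852·0.585^4.8704) = 1.313 m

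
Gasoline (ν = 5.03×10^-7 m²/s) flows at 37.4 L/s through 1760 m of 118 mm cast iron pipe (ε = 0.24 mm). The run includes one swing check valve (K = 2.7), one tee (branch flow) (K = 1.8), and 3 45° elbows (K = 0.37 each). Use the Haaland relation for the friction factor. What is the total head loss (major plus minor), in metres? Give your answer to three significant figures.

V = 4Q/(πD²) = 3.420 m/s; V²/2g = 0.5961 m
Re = 8.02×10^5, ε/D = 0.00203 → f = 0.02377 (Haaland)
Major: h_f = f(L/D)·V²/2g = 0.02377·14915·0.5961 = 211.4 m
Minor: ΣK = 5.61; h_m = ΣK·V²/2g = 3.344 m
Total H_L = 211.4 + 3.344 = 214.7 m

H_L ≈ 215 m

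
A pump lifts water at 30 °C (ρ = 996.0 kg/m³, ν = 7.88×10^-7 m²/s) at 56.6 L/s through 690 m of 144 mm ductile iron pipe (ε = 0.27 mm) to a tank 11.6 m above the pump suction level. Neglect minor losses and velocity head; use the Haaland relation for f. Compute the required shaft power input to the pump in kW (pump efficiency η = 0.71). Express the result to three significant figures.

P_shaft ≈ 62.7 kW

V = 4Q/(πD²) = 3.475 m/s; Re = 6.35×10^5; ε/D = 0.00188; f = 0.02334
h_f = f(L/D)V²/2g = 68.84 m
Total head H = z + h_f = 11.6 + 68.84 = 80.44 m
P_hyd = ρgQH = 996.0·9.81·0.0566·80.44 = 44.48 kW
P_shaft = P_hyd/η = 44.48/0.71 = 62.65 kW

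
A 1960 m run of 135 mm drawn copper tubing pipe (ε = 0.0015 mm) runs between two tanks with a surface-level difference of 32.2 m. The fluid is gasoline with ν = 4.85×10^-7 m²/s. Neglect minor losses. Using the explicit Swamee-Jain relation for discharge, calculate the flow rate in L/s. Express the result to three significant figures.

Q ≈ 25.9 L/s

Swamee-Jain (Type II): Q = -0.965·√(gD⁵h_f/L)·ln[ε/(3.7D) + √(3.17ν²L/(gD³h_f))]
√(gD⁵h_f/L) = √(9.81·0.135⁵·32.2/1960) = 0.002688
ε/(3.7D) = 3.00×10^-6; √(3.17ν²L/(gD³h_f)) = 4.34×10^-5
Q = -0.965·0.002688·ln(4.637×10^-5) = 0.02589 m³/s
Check: V = 1.81 m/s, Re = 5.03×10^5, f = 0.01325, h_f = 32.1 m ≈ 32.2 m ✓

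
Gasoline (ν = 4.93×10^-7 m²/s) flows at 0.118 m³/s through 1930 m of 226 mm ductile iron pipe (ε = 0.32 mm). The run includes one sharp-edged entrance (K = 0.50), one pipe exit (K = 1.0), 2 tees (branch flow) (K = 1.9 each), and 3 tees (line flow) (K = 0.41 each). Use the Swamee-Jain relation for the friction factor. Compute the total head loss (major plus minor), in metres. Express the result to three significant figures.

H_L ≈ 84.4 m

V = 4Q/(πD²) = 2.942 m/s; V²/2g = 0.4410 m
Re = 1.35×10^6, ε/D = 0.00142 → f = 0.02165 (Swamee-Jain)
Major: h_f = f(L/D)·V²/2g = 0.02165·8540·0.4410 = 81.55 m
Minor: ΣK = 6.53; h_m = ΣK·V²/2g = 2.880 m
Total H_L = 81.55 + 2.880 = 84.43 m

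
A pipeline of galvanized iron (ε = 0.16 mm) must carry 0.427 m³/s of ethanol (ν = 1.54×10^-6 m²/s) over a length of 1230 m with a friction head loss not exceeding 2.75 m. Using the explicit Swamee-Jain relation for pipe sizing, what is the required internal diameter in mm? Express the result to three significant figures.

D ≈ 648 mm

Swamee-Jain (Type III): D = 0.66·[ε^1.25·(LQ²/(gh_f))^4.75 + ν·Q^9.4·(L/(gh_f))^5.2]^0.04
LQ²/(gh_f) = 8.313; L/(gh_f) = 45.59
Term 1 = ε^1.25·(…)^4.75 = 0.421; Term 2 = ν·Q^9.4·(…)^5.2 = 0.219
D = 0.66·(0.421 + 0.219)^0.04 = 0.6483 m = 648 mm
Check: V = 1.29 m/s, Re = 5.45×10^5, f = 0.01583, h_f = 2.56 m ≈ 2.75 m ✓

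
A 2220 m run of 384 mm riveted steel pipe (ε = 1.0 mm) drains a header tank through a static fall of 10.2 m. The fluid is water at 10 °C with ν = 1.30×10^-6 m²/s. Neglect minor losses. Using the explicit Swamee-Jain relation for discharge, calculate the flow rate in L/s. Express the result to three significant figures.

Q ≈ 135 L/s

Swamee-Jain (Type II): Q = -0.965·√(gD⁵h_f/L)·ln[ε/(3.7D) + √(3.17ν²L/(gD³h_f))]
√(gD⁵h_f/L) = √(9.81·0.384⁵·10.2/2220) = 0.01940
ε/(3.7D) = 7.04×10^-4; √(3.17ν²L/(gD³h_f)) = 4.58×10^-5
Q = -0.965·0.01940·ln(7.496×10^-4) = 0.1347 m³/s
Check: V = 1.16 m/s, Re = 3.44×10^5, f = 0.02573, h_f = 10.3 m ≈ 10.2 m ✓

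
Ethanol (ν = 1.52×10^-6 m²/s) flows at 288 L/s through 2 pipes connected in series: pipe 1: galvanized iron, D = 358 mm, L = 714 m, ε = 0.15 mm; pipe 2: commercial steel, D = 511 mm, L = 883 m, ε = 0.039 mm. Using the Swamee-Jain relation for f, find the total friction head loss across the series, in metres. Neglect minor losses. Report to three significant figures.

Pipe 1: V = 2.861 m/s, Re = 6.74×10^5, ε/D = 4.19×10^-4, f = 0.01699, h_1 = f(L/D)V²/2g = 14.14 m
Pipe 2: V = 1.404 m/s, Re = 4.72×10^5, ε/D = 7.63×10^-5, f = 0.01428, h_2 = f(L/D)V²/2g = 2.481 m
Series → Q common, losses add: H = Σh = 16.62 m

H ≈ 16.6 m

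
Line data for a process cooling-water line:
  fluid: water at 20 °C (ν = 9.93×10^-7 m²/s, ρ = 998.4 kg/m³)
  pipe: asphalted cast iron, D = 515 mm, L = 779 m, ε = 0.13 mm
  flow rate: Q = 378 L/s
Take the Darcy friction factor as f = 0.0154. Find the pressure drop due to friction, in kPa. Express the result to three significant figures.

V = 4Q/(πD²) = 4·0.378/(π·0.515²) = 1.815 m/s
h_f = f(L/D)V²/(2g) = 0.01540·(779/0.515)·1.815²/(2·9.81) = 3.910 m
Δp = ρg·h_f = 998.4·9.81·3.910 = 38.29 kPa

Δp ≈ 38.3 kPa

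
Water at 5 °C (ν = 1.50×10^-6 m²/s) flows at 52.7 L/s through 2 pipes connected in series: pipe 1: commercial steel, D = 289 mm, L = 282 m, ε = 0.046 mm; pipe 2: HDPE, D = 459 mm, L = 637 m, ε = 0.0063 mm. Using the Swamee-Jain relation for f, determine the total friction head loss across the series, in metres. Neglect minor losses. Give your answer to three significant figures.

H ≈ 0.691 m

Pipe 1: V = 0.8034 m/s, Re = 1.55×10^5, ε/D = 1.59×10^-4, f = 0.01749, h_1 = f(L/D)V²/2g = 0.5613 m
Pipe 2: V = 0.3185 m/s, Re = 9.75×10^4, ε/D = 1.37×10^-5, f = 0.01804, h_2 = f(L/D)V²/2g = 0.1295 m
Series → Q common, losses add: H = Σh = 0.6908 m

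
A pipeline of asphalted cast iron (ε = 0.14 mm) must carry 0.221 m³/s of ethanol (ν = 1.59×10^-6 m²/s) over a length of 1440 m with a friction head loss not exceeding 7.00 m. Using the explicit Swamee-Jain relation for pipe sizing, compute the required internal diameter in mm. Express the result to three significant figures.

Swamee-Jain (Type III): D = 0.66·[ε^1.25·(LQ²/(gh_f))^4.75 + ν·Q^9.4·(L/(gh_f))^5.2]^0.04
LQ²/(gh_f) = 1.024; L/(gh_f) = 20.97
Term 1 = ε^1.25·(…)^4.75 = 1.71×10^-5; Term 2 = ν·Q^9.4·(…)^5.2 = 8.15×10^-6
D = 0.66·(1.71×10^-5 + 8.15×10^-6)^0.04 = 0.4321 m = 432 mm
Check: V = 1.51 m/s, Re = 4.10×10^5, f = 0.01679, h_f = 6.48 m ≈ 7.00 m ✓

D ≈ 432 mm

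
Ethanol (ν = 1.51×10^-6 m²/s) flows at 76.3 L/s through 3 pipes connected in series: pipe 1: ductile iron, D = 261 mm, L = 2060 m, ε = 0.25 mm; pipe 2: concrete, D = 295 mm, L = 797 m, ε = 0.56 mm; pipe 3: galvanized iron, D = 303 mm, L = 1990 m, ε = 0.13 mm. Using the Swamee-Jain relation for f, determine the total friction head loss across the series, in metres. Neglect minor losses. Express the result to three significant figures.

Pipe 1: V = 1.426 m/s, Re = 2.47×10^5, ε/D = 9.58×10^-4, f = 0.02077, h_1 = f(L/D)V²/2g = 16.99 m
Pipe 2: V = 1.116 m/s, Re = 2.18×10^5, ε/D = 0.00190, f = 0.02412, h_2 = f(L/D)V²/2g = 4.138 m
Pipe 3: V = 1.058 m/s, Re = 2.12×10^5, ε/D = 4.29×10^-4, f = 0.01844, h_3 = f(L/D)V²/2g = 6.913 m
Series → Q common, losses add: H = Σh = 28.05 m

H ≈ 28.0 m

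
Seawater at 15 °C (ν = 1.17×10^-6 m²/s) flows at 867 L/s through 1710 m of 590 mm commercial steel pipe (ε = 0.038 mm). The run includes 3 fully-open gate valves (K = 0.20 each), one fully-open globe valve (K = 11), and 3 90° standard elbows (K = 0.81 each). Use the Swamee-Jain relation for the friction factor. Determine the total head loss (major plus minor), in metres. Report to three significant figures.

V = 4Q/(πD²) = 3.171 m/s; V²/2g = 0.5126 m
Re = 1.60×10^6, ε/D = 6.44×10^-5 → f = 0.01240 (Swamee-Jain)
Major: h_f = f(L/D)·V²/2g = 0.01240·2898·0.5126 = 18.42 m
Minor: ΣK = 14.0; h_m = ΣK·V²/2g = 7.191 m
Total H_L = 18.42 + 7.191 = 25.62 m

H_L ≈ 25.6 m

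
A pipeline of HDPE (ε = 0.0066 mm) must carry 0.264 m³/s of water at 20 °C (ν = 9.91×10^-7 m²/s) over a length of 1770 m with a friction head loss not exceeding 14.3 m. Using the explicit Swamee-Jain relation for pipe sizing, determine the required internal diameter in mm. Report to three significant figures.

Swamee-Jain (Type III): D = 0.66·[ε^1.25·(LQ²/(gh_f))^4.75 + ν·Q^9.4·(L/(gh_f))^5.2]^0.04
LQ²/(gh_f) = 0.8794; L/(gh_f) = 12.62
Term 1 = ε^1.25·(…)^4.75 = 1.82×10^-7; Term 2 = ν·Q^9.4·(…)^5.2 = 1.92×10^-6
D = 0.66·(1.82×10^-7 + 1.92×10^-6)^0.04 = 0.3913 m = 391 mm
Check: V = 2.20 m/s, Re = 8.67×10^5, f = 0.01226, h_f = 13.6 m ≈ 14.3 m ✓

D ≈ 391 mm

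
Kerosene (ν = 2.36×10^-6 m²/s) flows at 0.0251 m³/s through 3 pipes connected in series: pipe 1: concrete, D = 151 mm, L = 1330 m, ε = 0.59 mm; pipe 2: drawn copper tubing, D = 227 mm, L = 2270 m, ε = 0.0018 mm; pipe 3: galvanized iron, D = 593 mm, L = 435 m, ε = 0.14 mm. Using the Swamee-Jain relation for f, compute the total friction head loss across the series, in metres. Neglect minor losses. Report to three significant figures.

H ≈ 30.1 m

Pipe 1: V = 1.402 m/s, Re = 8.97×10^4, ε/D = 0.00391, f = 0.02971, h_1 = f(L/D)V²/2g = 26.20 m
Pipe 2: V = 0.6202 m/s, Re = 5.97×10^4, ε/D = 7.93×10^-6, f = 0.02000, h_2 = f(L/D)V²/2g = 3.920 m
Pipe 3: V = 0.09088 m/s, Re = 2.28×10^4, ε/D = 2.36×10^-4, f = 0.02560, h_3 = f(L/D)V²/2g = 0.007904 m
Series → Q common, losses add: H = Σh = 30.13 m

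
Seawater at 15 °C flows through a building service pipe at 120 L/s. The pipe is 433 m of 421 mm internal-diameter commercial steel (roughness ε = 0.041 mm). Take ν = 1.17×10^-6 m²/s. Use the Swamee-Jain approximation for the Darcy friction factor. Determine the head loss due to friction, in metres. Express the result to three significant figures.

h_f ≈ 0.598 m

V = 4Q/(πD²) = 4·0.120/(π·0.421²) = 0.8620 m/s
Re = VD/ν = 0.8620·0.421/1.17×10^-6 = 3.10×10^5 → turbulent
ε/D = 0.041/421 = 9.74×10^-5
Swamee-Jain: f = 0.01534
h_f = f(L/D)V²/(2g) = 0.01534·(433/0.421)·0.8620²/(2·9.81) = 0.5976 m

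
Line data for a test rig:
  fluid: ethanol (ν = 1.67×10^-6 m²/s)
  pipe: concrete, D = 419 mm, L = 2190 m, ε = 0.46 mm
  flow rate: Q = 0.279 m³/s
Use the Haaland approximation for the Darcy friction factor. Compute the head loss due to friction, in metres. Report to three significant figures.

h_f ≈ 22.5 m

V = 4Q/(πD²) = 4·0.279/(π·0.419²) = 2.023 m/s
Re = VD/ν = 2.023·0.419/1.67×10^-6 = 5.08×10^5 → turbulent
ε/D = 0.46/419 = 0.00110
Haaland: f = 0.02061
h_f = f(L/D)V²/(2g) = 0.02061·(2190/0.419)·2.023²/(2·9.81) = 22.48 m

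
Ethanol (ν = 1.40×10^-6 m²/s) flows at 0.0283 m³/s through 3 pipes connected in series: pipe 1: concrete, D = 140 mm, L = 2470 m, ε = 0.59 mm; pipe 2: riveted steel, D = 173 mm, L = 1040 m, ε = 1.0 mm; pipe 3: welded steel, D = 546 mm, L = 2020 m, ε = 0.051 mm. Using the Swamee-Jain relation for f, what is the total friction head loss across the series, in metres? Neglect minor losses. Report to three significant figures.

Pipe 1: V = 1.838 m/s, Re = 1.84×10^5, ε/D = 0.00421, f = 0.02962, h_1 = f(L/D)V²/2g = 90.02 m
Pipe 2: V = 1.204 m/s, Re = 1.49×10^5, ε/D = 0.00578, f = 0.03253, h_2 = f(L/D)V²/2g = 14.45 m
Pipe 3: V = 0.1209 m/s, Re = 4.71×10^4, ε/D = 9.34×10^-5, f = 0.02141, h_3 = f(L/D)V²/2g = 0.05897 m
Series → Q common, losses add: H = Σh = 104.5 m

H ≈ 105 m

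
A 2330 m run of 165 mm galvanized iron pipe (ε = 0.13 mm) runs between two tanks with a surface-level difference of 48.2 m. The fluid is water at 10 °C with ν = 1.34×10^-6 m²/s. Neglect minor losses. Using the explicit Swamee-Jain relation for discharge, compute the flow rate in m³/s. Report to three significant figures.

Q ≈ 0.0391 m³/s

Swamee-Jain (Type II): Q = -0.965·√(gD⁵h_f/L)·ln[ε/(3.7D) + √(3.17ν²L/(gD³h_f))]
√(gD⁵h_f/L) = √(9.81·0.165⁵·48.2/2330) = 0.004982
ε/(3.7D) = 2.13×10^-4; √(3.17ν²L/(gD³h_f)) = 7.90×10^-5
Q = -0.965·0.004982·ln(2.920×10^-4) = 0.03913 m³/s
Check: V = 1.83 m/s, Re = 2.25×10^5, f = 0.02015, h_f = 48.6 m ≈ 48.2 m ✓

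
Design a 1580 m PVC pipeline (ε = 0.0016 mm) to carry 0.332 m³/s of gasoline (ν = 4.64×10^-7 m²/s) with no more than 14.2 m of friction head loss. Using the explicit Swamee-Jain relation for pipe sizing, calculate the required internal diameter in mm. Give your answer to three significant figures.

D ≈ 404 mm

Swamee-Jain (Type III): D = 0.66·[ε^1.25·(LQ²/(gh_f))^4.75 + ν·Q^9.4·(L/(gh_f))^5.2]^0.04
LQ²/(gh_f) = 1.250; L/(gh_f) = 11.34
Term 1 = ε^1.25·(…)^4.75 = 1.64×10^-7; Term 2 = ν·Q^9.4·(…)^5.2 = 4.46×10^-6
D = 0.66·(1.64×10^-7 + 4.46×10^-6)^0.04 = 0.4038 m = 404 mm
Check: V = 2.59 m/s, Re = 2.26×10^6, f = 0.01033, h_f = 13.9 m ≈ 14.2 m ✓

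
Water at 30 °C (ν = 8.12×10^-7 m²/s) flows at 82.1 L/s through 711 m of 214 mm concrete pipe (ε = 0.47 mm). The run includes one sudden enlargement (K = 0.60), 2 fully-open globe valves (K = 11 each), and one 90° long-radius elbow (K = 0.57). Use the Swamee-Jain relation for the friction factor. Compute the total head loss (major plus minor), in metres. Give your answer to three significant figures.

V = 4Q/(πD²) = 2.283 m/s; V²/2g = 0.2656 m
Re = 6.02×10^5, ε/D = 0.00220 → f = 0.02440 (Swamee-Jain)
Major: h_f = f(L/D)·V²/2g = 0.02440·3322·0.2656 = 21.53 m
Minor: ΣK = 23.2; h_m = ΣK·V²/2g = 6.153 m
Total H_L = 21.53 + 6.153 = 27.68 m

H_L ≈ 27.7 m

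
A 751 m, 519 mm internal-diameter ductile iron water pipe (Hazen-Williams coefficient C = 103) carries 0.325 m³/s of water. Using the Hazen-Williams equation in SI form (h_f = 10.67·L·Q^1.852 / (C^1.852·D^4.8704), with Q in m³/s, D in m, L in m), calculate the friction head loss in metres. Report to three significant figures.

h_f = 10.67·751·0.325^1.852 / (103^1.852·0.519^4.8704) = 4.563 m

h_f ≈ 4.56 m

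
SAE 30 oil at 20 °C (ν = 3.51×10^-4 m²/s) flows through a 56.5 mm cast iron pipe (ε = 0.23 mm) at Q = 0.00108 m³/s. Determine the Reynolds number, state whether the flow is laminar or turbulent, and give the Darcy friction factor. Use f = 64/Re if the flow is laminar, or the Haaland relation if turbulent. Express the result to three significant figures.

V = 4Q/(πD²) = 0.4308 m/s
Re = VD/ν = 0.4308·0.0565/3.51×10^-4 = 69.3
Re < 2300 → laminar → f = 64/Re = 0.9230

Re ≈ 69.3; laminar; f = 64/Re ≈ 0.923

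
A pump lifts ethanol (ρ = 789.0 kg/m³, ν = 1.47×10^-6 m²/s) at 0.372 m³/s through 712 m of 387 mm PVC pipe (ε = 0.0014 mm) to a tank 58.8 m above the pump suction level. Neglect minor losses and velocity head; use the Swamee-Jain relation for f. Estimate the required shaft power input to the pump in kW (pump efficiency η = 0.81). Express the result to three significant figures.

V = 4Q/(πD²) = 3.163 m/s; Re = 8.33×10^5; ε/D = 3.62×10^-6; f = 0.01205
h_f = f(L/D)V²/2g = 11.31 m
Total head H = z + h_f = 58.8 + 11.31 = 70.11 m
P_hyd = ρgQH = 789.0·9.81·0.372·70.11 = 201.9 kW
P_shaft = P_hyd/η = 201.9/0.81 = 249.2 kW

P_shaft ≈ 249 kW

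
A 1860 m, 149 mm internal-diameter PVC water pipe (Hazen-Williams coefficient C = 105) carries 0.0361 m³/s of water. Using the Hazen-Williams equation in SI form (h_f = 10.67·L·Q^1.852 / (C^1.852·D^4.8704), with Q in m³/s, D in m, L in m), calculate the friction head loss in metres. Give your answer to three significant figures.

h_f = 10.67·1860·0.0361^1.852 / (105^1.852·0.149^4.8704) = 81.26 m

h_f ≈ 81.3 m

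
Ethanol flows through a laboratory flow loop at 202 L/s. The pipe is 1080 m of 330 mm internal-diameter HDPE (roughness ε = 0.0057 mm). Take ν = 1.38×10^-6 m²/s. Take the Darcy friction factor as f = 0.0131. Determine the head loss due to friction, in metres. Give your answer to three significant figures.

V = 4Q/(πD²) = 4·0.202/(π·0.330²) = 2.362 m/s
h_f = f(L/D)V²/(2g) = 0.01310·(1080/0.330)·2.362²/(2·9.81) = 12.19 m

h_f ≈ 12.2 m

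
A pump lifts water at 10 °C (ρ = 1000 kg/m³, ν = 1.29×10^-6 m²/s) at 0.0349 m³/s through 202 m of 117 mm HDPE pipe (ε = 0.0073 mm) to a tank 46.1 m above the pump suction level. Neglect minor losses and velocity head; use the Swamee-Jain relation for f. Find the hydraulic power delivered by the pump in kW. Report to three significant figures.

P_hyd ≈ 20.6 kW

V = 4Q/(πD²) = 3.246 m/s; Re = 2.94×10^5; ε/D = 6.24×10^-5; f = 0.01511
h_f = f(L/D)V²/2g = 14.01 m
Total head H = z + h_f = 46.1 + 14.01 = 60.11 m
P_hyd = ρgQH = 1000·9.81·0.0349·60.11 = 20.58 kW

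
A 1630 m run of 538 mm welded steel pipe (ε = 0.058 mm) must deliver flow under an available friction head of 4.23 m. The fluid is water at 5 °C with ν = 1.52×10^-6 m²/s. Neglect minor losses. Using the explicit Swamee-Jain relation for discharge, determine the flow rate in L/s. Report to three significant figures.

Swamee-Jain (Type II): Q = -0.965·√(gD⁵h_f/L)·ln[ε/(3.7D) + √(3.17ν²L/(gD³h_f))]
√(gD⁵h_f/L) = √(9.81·0.538⁵·4.23/1630) = 0.03387
ε/(3.7D) = 2.91×10^-5; √(3.17ν²L/(gD³h_f)) = 4.30×10^-5
Q = -0.965·0.03387·ln(7.212×10^-5) = 0.3118 m³/s
Check: V = 1.37 m/s, Re = 4.85×10^5, f = 0.01461, h_f = 4.24 m ≈ 4.23 m ✓

Q ≈ 312 L/s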